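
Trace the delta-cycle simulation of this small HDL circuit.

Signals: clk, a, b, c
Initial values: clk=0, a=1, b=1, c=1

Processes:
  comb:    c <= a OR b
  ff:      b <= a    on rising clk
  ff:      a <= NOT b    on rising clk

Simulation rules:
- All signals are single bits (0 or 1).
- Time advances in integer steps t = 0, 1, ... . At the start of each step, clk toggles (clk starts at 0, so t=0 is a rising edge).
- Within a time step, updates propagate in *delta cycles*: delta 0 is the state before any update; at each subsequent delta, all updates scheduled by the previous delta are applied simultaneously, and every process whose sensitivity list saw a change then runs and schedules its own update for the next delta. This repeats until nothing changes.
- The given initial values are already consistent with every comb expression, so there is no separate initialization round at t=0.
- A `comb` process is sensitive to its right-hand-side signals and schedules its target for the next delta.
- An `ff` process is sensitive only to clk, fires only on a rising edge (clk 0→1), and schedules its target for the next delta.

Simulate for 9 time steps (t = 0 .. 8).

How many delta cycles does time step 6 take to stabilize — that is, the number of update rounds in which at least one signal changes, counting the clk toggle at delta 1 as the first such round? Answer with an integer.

t=0 Δ0: a=1 b=1 c=1 clk=0
  Δ1: clk:0→1
  Δ2: a:1→0
  (2Δ to stable)
t=1 Δ0: a=0 b=1 c=1 clk=1
  Δ1: clk:1→0
  (1Δ to stable)
t=2 Δ0: a=0 b=1 c=1 clk=0
  Δ1: clk:0→1
  Δ2: b:1→0
  Δ3: c:1→0
  (3Δ to stable)
t=3 Δ0: a=0 b=0 c=0 clk=1
  Δ1: clk:1→0
  (1Δ to stable)
t=4 Δ0: a=0 b=0 c=0 clk=0
  Δ1: clk:0→1
  Δ2: a:0→1
  Δ3: c:0→1
  (3Δ to stable)
t=5 Δ0: a=1 b=0 c=1 clk=1
  Δ1: clk:1→0
  (1Δ to stable)
t=6 Δ0: a=1 b=0 c=1 clk=0
  Δ1: clk:0→1
  Δ2: b:0→1
  (2Δ to stable)
t=7 Δ0: a=1 b=1 c=1 clk=1
  Δ1: clk:1→0
  (1Δ to stable)
t=8 Δ0: a=1 b=1 c=1 clk=0
  Δ1: clk:0→1
  Δ2: a:1→0
  (2Δ to stable)

2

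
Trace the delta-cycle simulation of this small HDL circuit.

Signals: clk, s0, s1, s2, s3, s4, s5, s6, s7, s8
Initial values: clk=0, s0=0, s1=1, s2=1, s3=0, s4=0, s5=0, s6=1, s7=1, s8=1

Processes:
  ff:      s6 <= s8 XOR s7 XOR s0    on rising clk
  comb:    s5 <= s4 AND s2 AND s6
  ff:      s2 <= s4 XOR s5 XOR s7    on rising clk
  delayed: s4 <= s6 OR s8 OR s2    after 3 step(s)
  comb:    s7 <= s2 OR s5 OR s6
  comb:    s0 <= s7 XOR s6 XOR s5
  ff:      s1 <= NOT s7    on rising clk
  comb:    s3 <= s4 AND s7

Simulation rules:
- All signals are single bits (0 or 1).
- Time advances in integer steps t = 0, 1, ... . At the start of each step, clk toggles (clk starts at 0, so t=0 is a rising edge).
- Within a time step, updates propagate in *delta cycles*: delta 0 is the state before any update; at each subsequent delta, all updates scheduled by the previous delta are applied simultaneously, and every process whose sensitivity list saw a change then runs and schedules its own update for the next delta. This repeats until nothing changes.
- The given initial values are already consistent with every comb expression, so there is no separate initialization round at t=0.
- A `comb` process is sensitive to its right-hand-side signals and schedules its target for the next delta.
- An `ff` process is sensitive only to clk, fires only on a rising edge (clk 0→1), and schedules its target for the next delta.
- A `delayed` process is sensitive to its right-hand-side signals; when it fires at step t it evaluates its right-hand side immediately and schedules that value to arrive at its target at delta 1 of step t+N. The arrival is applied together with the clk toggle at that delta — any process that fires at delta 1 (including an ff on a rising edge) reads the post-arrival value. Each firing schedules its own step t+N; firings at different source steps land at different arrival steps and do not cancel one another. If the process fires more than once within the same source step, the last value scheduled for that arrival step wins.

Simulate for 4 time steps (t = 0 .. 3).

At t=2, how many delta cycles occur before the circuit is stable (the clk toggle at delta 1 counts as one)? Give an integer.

3

t=0 Δ0: s0=0 s2=1 s8=1 clk=0 s5=0 s3=0 s4=0 s6=1 s7=1 s1=1
  Δ1: clk:0→1
  Δ2: s6:1→0, s1:1→0
  Δ3: s0:0→1
  (3Δ to stable)
t=1 Δ0: s0=1 s2=1 s8=1 clk=1 s5=0 s3=0 s4=0 s6=0 s7=1 s1=0
  Δ1: clk:1→0
  (1Δ to stable)
t=2 Δ0: s0=1 s2=1 s8=1 clk=0 s5=0 s3=0 s4=0 s6=0 s7=1 s1=0
  Δ1: clk:0→1
  Δ2: s6:0→1
  Δ3: s0:1→0
  (3Δ to stable)
t=3 Δ0: s0=0 s2=1 s8=1 clk=1 s5=0 s3=0 s4=0 s6=1 s7=1 s1=0
  Δ1: clk:1→0, s4:0→1
  Δ2: s5:0→1, s3:0→1
  Δ3: s0:0→1
  (3Δ to stable)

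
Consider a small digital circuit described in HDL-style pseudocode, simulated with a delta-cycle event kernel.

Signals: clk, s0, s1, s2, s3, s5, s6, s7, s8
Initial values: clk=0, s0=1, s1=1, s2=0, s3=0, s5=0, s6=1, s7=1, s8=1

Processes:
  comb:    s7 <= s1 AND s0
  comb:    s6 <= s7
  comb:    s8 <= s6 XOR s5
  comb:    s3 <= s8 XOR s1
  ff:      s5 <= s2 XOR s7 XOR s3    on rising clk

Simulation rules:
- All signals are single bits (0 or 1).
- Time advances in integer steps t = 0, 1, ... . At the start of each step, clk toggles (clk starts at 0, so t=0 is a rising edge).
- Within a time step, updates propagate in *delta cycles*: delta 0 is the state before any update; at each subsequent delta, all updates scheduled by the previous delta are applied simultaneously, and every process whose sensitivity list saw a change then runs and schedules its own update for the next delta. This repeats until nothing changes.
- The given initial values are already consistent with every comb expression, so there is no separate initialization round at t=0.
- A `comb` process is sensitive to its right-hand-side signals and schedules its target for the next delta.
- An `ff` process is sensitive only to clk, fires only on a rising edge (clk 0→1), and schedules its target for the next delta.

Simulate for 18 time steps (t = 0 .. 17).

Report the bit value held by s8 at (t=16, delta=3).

0

t0.Δ0 s8=1 s3=0 s7=1 clk=0 s5=0 s6=1 s1=1 s0=1 s2=0
t0.Δ1 s8=1 s3=0 s7=1 clk=1 s5=0 s6=1 s1=1 s0=1 s2=0
t0.Δ2 s8=1 s3=0 s7=1 clk=1 s5=1 s6=1 s1=1 s0=1 s2=0
t0.Δ3 s8=0 s3=0 s7=1 clk=1 s5=1 s6=1 s1=1 s0=1 s2=0
t0.Δ4 s8=0 s3=1 s7=1 clk=1 s5=1 s6=1 s1=1 s0=1 s2=0
t1.Δ0 s8=0 s3=1 s7=1 clk=1 s5=1 s6=1 s1=1 s0=1 s2=0
t1.Δ1 s8=0 s3=1 s7=1 clk=0 s5=1 s6=1 s1=1 s0=1 s2=0
t2.Δ0 s8=0 s3=1 s7=1 clk=0 s5=1 s6=1 s1=1 s0=1 s2=0
t2.Δ1 s8=0 s3=1 s7=1 clk=1 s5=1 s6=1 s1=1 s0=1 s2=0
t2.Δ2 s8=0 s3=1 s7=1 clk=1 s5=0 s6=1 s1=1 s0=1 s2=0
t2.Δ3 s8=1 s3=1 s7=1 clk=1 s5=0 s6=1 s1=1 s0=1 s2=0
t2.Δ4 s8=1 s3=0 s7=1 clk=1 s5=0 s6=1 s1=1 s0=1 s2=0
t3.Δ0 s8=1 s3=0 s7=1 clk=1 s5=0 s6=1 s1=1 s0=1 s2=0
t3.Δ1 s8=1 s3=0 s7=1 clk=0 s5=0 s6=1 s1=1 s0=1 s2=0
t4.Δ0 s8=1 s3=0 s7=1 clk=0 s5=0 s6=1 s1=1 s0=1 s2=0
t4.Δ1 s8=1 s3=0 s7=1 clk=1 s5=0 s6=1 s1=1 s0=1 s2=0
t4.Δ2 s8=1 s3=0 s7=1 clk=1 s5=1 s6=1 s1=1 s0=1 s2=0
t4.Δ3 s8=0 s3=0 s7=1 clk=1 s5=1 s6=1 s1=1 s0=1 s2=0
t4.Δ4 s8=0 s3=1 s7=1 clk=1 s5=1 s6=1 s1=1 s0=1 s2=0
t5.Δ0 s8=0 s3=1 s7=1 clk=1 s5=1 s6=1 s1=1 s0=1 s2=0
t5.Δ1 s8=0 s3=1 s7=1 clk=0 s5=1 s6=1 s1=1 s0=1 s2=0
t6.Δ0 s8=0 s3=1 s7=1 clk=0 s5=1 s6=1 s1=1 s0=1 s2=0
t6.Δ1 s8=0 s3=1 s7=1 clk=1 s5=1 s6=1 s1=1 s0=1 s2=0
t6.Δ2 s8=0 s3=1 s7=1 clk=1 s5=0 s6=1 s1=1 s0=1 s2=0
t6.Δ3 s8=1 s3=1 s7=1 clk=1 s5=0 s6=1 s1=1 s0=1 s2=0
t6.Δ4 s8=1 s3=0 s7=1 clk=1 s5=0 s6=1 s1=1 s0=1 s2=0
t7.Δ0 s8=1 s3=0 s7=1 clk=1 s5=0 s6=1 s1=1 s0=1 s2=0
t7.Δ1 s8=1 s3=0 s7=1 clk=0 s5=0 s6=1 s1=1 s0=1 s2=0
t8.Δ0 s8=1 s3=0 s7=1 clk=0 s5=0 s6=1 s1=1 s0=1 s2=0
t8.Δ1 s8=1 s3=0 s7=1 clk=1 s5=0 s6=1 s1=1 s0=1 s2=0
t8.Δ2 s8=1 s3=0 s7=1 clk=1 s5=1 s6=1 s1=1 s0=1 s2=0
t8.Δ3 s8=0 s3=0 s7=1 clk=1 s5=1 s6=1 s1=1 s0=1 s2=0
t8.Δ4 s8=0 s3=1 s7=1 clk=1 s5=1 s6=1 s1=1 s0=1 s2=0
t9.Δ0 s8=0 s3=1 s7=1 clk=1 s5=1 s6=1 s1=1 s0=1 s2=0
t9.Δ1 s8=0 s3=1 s7=1 clk=0 s5=1 s6=1 s1=1 s0=1 s2=0
t10.Δ0 s8=0 s3=1 s7=1 clk=0 s5=1 s6=1 s1=1 s0=1 s2=0
t10.Δ1 s8=0 s3=1 s7=1 clk=1 s5=1 s6=1 s1=1 s0=1 s2=0
t10.Δ2 s8=0 s3=1 s7=1 clk=1 s5=0 s6=1 s1=1 s0=1 s2=0
t10.Δ3 s8=1 s3=1 s7=1 clk=1 s5=0 s6=1 s1=1 s0=1 s2=0
t10.Δ4 s8=1 s3=0 s7=1 clk=1 s5=0 s6=1 s1=1 s0=1 s2=0
t11.Δ0 s8=1 s3=0 s7=1 clk=1 s5=0 s6=1 s1=1 s0=1 s2=0
t11.Δ1 s8=1 s3=0 s7=1 clk=0 s5=0 s6=1 s1=1 s0=1 s2=0
t12.Δ0 s8=1 s3=0 s7=1 clk=0 s5=0 s6=1 s1=1 s0=1 s2=0
t12.Δ1 s8=1 s3=0 s7=1 clk=1 s5=0 s6=1 s1=1 s0=1 s2=0
t12.Δ2 s8=1 s3=0 s7=1 clk=1 s5=1 s6=1 s1=1 s0=1 s2=0
t12.Δ3 s8=0 s3=0 s7=1 clk=1 s5=1 s6=1 s1=1 s0=1 s2=0
t12.Δ4 s8=0 s3=1 s7=1 clk=1 s5=1 s6=1 s1=1 s0=1 s2=0
t13.Δ0 s8=0 s3=1 s7=1 clk=1 s5=1 s6=1 s1=1 s0=1 s2=0
t13.Δ1 s8=0 s3=1 s7=1 clk=0 s5=1 s6=1 s1=1 s0=1 s2=0
t14.Δ0 s8=0 s3=1 s7=1 clk=0 s5=1 s6=1 s1=1 s0=1 s2=0
t14.Δ1 s8=0 s3=1 s7=1 clk=1 s5=1 s6=1 s1=1 s0=1 s2=0
t14.Δ2 s8=0 s3=1 s7=1 clk=1 s5=0 s6=1 s1=1 s0=1 s2=0
t14.Δ3 s8=1 s3=1 s7=1 clk=1 s5=0 s6=1 s1=1 s0=1 s2=0
t14.Δ4 s8=1 s3=0 s7=1 clk=1 s5=0 s6=1 s1=1 s0=1 s2=0
t15.Δ0 s8=1 s3=0 s7=1 clk=1 s5=0 s6=1 s1=1 s0=1 s2=0
t15.Δ1 s8=1 s3=0 s7=1 clk=0 s5=0 s6=1 s1=1 s0=1 s2=0
t16.Δ0 s8=1 s3=0 s7=1 clk=0 s5=0 s6=1 s1=1 s0=1 s2=0
t16.Δ1 s8=1 s3=0 s7=1 clk=1 s5=0 s6=1 s1=1 s0=1 s2=0
t16.Δ2 s8=1 s3=0 s7=1 clk=1 s5=1 s6=1 s1=1 s0=1 s2=0
t16.Δ3 s8=0 s3=0 s7=1 clk=1 s5=1 s6=1 s1=1 s0=1 s2=0
t16.Δ4 s8=0 s3=1 s7=1 clk=1 s5=1 s6=1 s1=1 s0=1 s2=0
t17.Δ0 s8=0 s3=1 s7=1 clk=1 s5=1 s6=1 s1=1 s0=1 s2=0
t17.Δ1 s8=0 s3=1 s7=1 clk=0 s5=1 s6=1 s1=1 s0=1 s2=0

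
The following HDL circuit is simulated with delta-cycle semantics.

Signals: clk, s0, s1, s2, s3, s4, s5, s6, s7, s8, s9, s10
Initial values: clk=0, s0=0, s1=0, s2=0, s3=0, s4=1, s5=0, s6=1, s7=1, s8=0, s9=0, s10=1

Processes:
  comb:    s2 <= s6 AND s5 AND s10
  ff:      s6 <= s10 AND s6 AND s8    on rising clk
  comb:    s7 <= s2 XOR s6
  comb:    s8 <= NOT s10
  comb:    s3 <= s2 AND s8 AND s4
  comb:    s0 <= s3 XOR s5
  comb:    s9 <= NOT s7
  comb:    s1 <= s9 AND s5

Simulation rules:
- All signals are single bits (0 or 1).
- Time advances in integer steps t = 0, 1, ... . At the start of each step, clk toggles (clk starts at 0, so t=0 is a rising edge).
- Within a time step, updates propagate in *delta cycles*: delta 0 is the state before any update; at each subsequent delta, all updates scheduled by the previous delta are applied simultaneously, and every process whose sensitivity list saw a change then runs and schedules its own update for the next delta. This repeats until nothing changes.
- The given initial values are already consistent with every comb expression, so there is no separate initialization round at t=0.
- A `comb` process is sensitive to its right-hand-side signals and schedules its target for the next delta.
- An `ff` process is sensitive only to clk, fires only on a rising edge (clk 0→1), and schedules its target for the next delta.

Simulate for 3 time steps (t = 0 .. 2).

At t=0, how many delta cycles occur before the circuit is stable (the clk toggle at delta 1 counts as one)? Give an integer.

[bits: s5,s10,s4,s6,s9,s0,s2,s7,s3,s1,clk,s8]
t=0: Δ0=011100010000 Δ1=011100010010 Δ2=011000010010 Δ3=011000000010 Δ4=011010000010 | 4Δ
t=1: Δ0=011010000010 Δ1=011010000000 | 1Δ
t=2: Δ0=011010000000 Δ1=011010000010 | 1Δ

4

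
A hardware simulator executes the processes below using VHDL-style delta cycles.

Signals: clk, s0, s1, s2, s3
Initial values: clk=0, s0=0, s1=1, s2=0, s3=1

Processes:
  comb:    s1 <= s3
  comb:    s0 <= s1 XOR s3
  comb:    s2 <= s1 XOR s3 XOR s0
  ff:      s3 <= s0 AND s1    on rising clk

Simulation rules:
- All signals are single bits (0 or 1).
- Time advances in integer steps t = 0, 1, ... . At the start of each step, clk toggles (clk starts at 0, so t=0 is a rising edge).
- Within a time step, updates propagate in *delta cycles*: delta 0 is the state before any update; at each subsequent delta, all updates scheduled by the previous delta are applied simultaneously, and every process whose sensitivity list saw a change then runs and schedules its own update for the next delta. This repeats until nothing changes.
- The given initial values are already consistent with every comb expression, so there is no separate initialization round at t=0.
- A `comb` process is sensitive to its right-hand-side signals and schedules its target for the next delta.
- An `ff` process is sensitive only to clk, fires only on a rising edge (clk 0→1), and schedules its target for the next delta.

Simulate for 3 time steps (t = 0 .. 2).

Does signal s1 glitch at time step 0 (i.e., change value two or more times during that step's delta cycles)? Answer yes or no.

no

t0.Δ0 clk=0 s3=1 s0=0 s1=1 s2=0
t0.Δ1 clk=1 s3=1 s0=0 s1=1 s2=0
t0.Δ2 clk=1 s3=0 s0=0 s1=1 s2=0
t0.Δ3 clk=1 s3=0 s0=1 s1=0 s2=1
t0.Δ4 clk=1 s3=0 s0=0 s1=0 s2=1
t0.Δ5 clk=1 s3=0 s0=0 s1=0 s2=0
t1.Δ0 clk=1 s3=0 s0=0 s1=0 s2=0
t1.Δ1 clk=0 s3=0 s0=0 s1=0 s2=0
t2.Δ0 clk=0 s3=0 s0=0 s1=0 s2=0
t2.Δ1 clk=1 s3=0 s0=0 s1=0 s2=0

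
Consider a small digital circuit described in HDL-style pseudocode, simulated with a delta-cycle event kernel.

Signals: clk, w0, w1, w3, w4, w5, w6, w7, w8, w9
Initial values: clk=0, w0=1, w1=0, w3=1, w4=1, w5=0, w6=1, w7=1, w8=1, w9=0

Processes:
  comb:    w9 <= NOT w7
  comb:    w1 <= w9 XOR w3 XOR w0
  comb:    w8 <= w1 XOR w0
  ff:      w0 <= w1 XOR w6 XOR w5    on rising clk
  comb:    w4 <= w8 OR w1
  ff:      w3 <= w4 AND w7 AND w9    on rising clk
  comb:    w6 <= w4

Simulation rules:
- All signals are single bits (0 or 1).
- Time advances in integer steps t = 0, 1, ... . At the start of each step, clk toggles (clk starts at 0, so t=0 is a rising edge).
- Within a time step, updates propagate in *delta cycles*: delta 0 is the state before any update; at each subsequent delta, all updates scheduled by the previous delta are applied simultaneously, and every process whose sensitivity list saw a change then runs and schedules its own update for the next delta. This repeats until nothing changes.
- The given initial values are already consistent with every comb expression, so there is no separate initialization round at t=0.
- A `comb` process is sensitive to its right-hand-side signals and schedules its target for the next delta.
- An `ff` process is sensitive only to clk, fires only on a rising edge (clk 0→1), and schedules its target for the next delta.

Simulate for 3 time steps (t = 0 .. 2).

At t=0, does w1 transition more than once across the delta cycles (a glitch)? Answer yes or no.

t=0 Δ0: w5=0 w3=1 w8=1 w7=1 w4=1 w0=1 w1=0 clk=0 w9=0 w6=1
  Δ1: clk:0→1
  Δ2: w3:1→0
  Δ3: w1:0→1
  Δ4: w8:1→0
  (4Δ to stable)
t=1 Δ0: w5=0 w3=0 w8=0 w7=1 w4=1 w0=1 w1=1 clk=1 w9=0 w6=1
  Δ1: clk:1→0
  (1Δ to stable)
t=2 Δ0: w5=0 w3=0 w8=0 w7=1 w4=1 w0=1 w1=1 clk=0 w9=0 w6=1
  Δ1: clk:0→1
  Δ2: w0:1→0
  Δ3: w8:0→1, w1:1→0
  Δ4: w8:1→0
  Δ5: w4:1→0
  Δ6: w6:1→0
  (6Δ to stable)

no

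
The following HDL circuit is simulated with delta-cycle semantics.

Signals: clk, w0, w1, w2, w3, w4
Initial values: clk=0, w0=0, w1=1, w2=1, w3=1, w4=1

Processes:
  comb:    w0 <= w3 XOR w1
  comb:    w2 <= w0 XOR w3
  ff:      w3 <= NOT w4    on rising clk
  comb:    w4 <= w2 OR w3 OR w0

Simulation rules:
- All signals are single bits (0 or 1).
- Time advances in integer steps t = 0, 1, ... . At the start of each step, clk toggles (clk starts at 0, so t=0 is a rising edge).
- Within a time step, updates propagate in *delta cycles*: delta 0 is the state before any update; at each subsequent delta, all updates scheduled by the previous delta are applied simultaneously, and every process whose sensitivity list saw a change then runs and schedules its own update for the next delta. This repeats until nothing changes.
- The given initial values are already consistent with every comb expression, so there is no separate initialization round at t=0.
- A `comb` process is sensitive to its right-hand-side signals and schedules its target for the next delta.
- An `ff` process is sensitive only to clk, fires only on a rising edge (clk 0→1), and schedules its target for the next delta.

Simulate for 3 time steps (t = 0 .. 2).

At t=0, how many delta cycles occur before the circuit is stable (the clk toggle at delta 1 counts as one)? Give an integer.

t=0 Δ0: clk=0 w4=1 w2=1 w0=0 w3=1 w1=1
  Δ1: clk:0→1
  Δ2: w3:1→0
  Δ3: w2:1→0, w0:0→1
  Δ4: w2:0→1
  (4Δ to stable)
t=1 Δ0: clk=1 w4=1 w2=1 w0=1 w3=0 w1=1
  Δ1: clk:1→0
  (1Δ to stable)
t=2 Δ0: clk=0 w4=1 w2=1 w0=1 w3=0 w1=1
  Δ1: clk:0→1
  (1Δ to stable)

4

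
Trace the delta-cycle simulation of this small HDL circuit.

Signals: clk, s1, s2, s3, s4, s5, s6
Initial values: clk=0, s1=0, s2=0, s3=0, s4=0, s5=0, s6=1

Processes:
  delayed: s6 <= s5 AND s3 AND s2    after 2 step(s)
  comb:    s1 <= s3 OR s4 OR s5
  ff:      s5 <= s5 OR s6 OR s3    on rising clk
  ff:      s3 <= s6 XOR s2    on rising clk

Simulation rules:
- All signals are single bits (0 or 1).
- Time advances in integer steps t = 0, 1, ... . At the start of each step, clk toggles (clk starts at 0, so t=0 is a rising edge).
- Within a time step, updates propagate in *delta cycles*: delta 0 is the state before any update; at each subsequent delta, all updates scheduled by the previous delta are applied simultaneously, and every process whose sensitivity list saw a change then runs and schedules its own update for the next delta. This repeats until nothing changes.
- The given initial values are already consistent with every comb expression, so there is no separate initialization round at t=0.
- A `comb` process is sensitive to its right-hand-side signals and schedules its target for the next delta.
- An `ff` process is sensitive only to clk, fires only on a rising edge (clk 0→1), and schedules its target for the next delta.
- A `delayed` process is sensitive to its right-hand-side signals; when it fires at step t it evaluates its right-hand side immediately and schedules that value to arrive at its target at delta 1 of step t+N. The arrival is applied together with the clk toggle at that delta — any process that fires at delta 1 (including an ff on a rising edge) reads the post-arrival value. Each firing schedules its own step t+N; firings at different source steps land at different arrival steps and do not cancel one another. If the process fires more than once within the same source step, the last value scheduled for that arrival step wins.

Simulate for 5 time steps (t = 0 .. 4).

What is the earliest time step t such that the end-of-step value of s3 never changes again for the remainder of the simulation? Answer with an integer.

t0.Δ0 s6=1 s3=0 s2=0 s1=0 s5=0 s4=0 clk=0
t0.Δ1 s6=1 s3=0 s2=0 s1=0 s5=0 s4=0 clk=1
t0.Δ2 s6=1 s3=1 s2=0 s1=0 s5=1 s4=0 clk=1
t0.Δ3 s6=1 s3=1 s2=0 s1=1 s5=1 s4=0 clk=1
t1.Δ0 s6=1 s3=1 s2=0 s1=1 s5=1 s4=0 clk=1
t1.Δ1 s6=1 s3=1 s2=0 s1=1 s5=1 s4=0 clk=0
t2.Δ0 s6=1 s3=1 s2=0 s1=1 s5=1 s4=0 clk=0
t2.Δ1 s6=0 s3=1 s2=0 s1=1 s5=1 s4=0 clk=1
t2.Δ2 s6=0 s3=0 s2=0 s1=1 s5=1 s4=0 clk=1
t3.Δ0 s6=0 s3=0 s2=0 s1=1 s5=1 s4=0 clk=1
t3.Δ1 s6=0 s3=0 s2=0 s1=1 s5=1 s4=0 clk=0
t4.Δ0 s6=0 s3=0 s2=0 s1=1 s5=1 s4=0 clk=0
t4.Δ1 s6=0 s3=0 s2=0 s1=1 s5=1 s4=0 clk=1

2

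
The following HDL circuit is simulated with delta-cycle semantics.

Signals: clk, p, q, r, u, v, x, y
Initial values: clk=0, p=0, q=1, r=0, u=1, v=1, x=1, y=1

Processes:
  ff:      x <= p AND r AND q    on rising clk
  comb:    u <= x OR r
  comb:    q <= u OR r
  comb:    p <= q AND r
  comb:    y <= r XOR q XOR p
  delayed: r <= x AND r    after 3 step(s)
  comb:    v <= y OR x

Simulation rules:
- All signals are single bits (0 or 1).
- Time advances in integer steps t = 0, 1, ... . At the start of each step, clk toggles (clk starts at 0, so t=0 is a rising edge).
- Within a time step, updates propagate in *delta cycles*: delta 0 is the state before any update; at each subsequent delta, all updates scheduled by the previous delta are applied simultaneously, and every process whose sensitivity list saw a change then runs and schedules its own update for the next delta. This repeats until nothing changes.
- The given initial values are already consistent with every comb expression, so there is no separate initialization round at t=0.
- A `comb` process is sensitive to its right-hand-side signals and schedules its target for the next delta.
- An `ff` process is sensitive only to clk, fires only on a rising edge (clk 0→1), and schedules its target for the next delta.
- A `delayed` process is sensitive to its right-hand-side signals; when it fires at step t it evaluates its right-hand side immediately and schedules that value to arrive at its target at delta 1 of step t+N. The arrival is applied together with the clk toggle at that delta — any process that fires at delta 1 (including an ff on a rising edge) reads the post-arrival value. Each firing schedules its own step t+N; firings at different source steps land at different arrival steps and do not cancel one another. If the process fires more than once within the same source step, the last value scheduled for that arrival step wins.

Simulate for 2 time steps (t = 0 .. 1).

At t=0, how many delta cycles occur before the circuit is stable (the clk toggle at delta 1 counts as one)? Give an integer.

6

[bits: clk,q,y,r,v,x,p,u]
t=0: Δ0=01101101 Δ1=11101101 Δ2=11101001 Δ3=11101000 Δ4=10101000 Δ5=10001000 Δ6=10000000 | 6Δ
t=1: Δ0=10000000 Δ1=00000000 | 1Δ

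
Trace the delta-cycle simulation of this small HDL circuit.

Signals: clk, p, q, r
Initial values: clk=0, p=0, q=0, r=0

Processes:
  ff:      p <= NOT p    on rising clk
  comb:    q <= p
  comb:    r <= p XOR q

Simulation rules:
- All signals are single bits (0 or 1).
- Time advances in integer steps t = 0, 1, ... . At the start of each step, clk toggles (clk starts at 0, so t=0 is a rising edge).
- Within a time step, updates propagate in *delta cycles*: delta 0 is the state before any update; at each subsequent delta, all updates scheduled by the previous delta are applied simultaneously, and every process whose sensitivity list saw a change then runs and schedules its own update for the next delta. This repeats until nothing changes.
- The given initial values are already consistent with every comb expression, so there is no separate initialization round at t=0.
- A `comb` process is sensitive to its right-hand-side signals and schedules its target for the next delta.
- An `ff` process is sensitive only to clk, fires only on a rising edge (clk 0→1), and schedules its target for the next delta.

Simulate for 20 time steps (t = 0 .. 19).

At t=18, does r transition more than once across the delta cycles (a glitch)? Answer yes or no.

[bits: p,clk,r,q]
t=0: Δ0=0000 Δ1=0100 Δ2=1100 Δ3=1111 Δ4=1101 | 4Δ
t=1: Δ0=1101 Δ1=1001 | 1Δ
t=2: Δ0=1001 Δ1=1101 Δ2=0101 Δ3=0110 Δ4=0100 | 4Δ
t=3: Δ0=0100 Δ1=0000 | 1Δ
t=4: Δ0=0000 Δ1=0100 Δ2=1100 Δ3=1111 Δ4=1101 | 4Δ
t=5: Δ0=1101 Δ1=1001 | 1Δ
t=6: Δ0=1001 Δ1=1101 Δ2=0101 Δ3=0110 Δ4=0100 | 4Δ
t=7: Δ0=0100 Δ1=0000 | 1Δ
t=8: Δ0=0000 Δ1=0100 Δ2=1100 Δ3=1111 Δ4=1101 | 4Δ
t=9: Δ0=1101 Δ1=1001 | 1Δ
t=10: Δ0=1001 Δ1=1101 Δ2=0101 Δ3=0110 Δ4=0100 | 4Δ
t=11: Δ0=0100 Δ1=0000 | 1Δ
t=12: Δ0=0000 Δ1=0100 Δ2=1100 Δ3=1111 Δ4=1101 | 4Δ
t=13: Δ0=1101 Δ1=1001 | 1Δ
t=14: Δ0=1001 Δ1=1101 Δ2=0101 Δ3=0110 Δ4=0100 | 4Δ
t=15: Δ0=0100 Δ1=0000 | 1Δ
t=16: Δ0=0000 Δ1=0100 Δ2=1100 Δ3=1111 Δ4=1101 | 4Δ
t=17: Δ0=1101 Δ1=1001 | 1Δ
t=18: Δ0=1001 Δ1=1101 Δ2=0101 Δ3=0110 Δ4=0100 | 4Δ
t=19: Δ0=0100 Δ1=0000 | 1Δ

yes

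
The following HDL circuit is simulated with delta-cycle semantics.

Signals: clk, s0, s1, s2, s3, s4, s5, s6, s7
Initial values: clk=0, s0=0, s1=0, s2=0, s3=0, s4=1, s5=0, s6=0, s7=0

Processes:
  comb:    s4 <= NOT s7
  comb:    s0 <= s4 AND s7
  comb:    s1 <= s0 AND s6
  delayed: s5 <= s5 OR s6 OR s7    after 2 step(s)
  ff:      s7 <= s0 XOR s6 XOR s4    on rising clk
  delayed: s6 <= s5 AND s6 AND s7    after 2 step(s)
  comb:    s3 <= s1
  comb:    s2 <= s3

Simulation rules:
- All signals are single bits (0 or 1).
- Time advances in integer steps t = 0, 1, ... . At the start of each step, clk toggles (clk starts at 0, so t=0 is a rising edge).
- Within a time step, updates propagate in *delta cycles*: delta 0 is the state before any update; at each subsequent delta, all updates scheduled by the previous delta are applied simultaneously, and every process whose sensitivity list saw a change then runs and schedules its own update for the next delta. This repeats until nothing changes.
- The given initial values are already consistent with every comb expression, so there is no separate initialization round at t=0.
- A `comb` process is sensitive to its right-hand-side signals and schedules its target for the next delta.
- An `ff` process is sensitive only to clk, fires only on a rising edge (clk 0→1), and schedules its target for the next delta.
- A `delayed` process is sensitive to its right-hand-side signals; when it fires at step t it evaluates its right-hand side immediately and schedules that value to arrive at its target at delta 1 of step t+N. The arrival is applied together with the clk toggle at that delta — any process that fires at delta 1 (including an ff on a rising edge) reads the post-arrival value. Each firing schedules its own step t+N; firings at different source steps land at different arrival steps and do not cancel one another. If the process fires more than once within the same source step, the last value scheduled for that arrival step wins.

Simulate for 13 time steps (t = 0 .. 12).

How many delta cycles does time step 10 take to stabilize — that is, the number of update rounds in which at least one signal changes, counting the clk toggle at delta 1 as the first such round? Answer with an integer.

3

t0.Δ0 s1=0 s6=0 s5=0 s2=0 clk=0 s7=0 s3=0 s0=0 s4=1
t0.Δ1 s1=0 s6=0 s5=0 s2=0 clk=1 s7=0 s3=0 s0=0 s4=1
t0.Δ2 s1=0 s6=0 s5=0 s2=0 clk=1 s7=1 s3=0 s0=0 s4=1
t0.Δ3 s1=0 s6=0 s5=0 s2=0 clk=1 s7=1 s3=0 s0=1 s4=0
t0.Δ4 s1=0 s6=0 s5=0 s2=0 clk=1 s7=1 s3=0 s0=0 s4=0
t1.Δ0 s1=0 s6=0 s5=0 s2=0 clk=1 s7=1 s3=0 s0=0 s4=0
t1.Δ1 s1=0 s6=0 s5=0 s2=0 clk=0 s7=1 s3=0 s0=0 s4=0
t2.Δ0 s1=0 s6=0 s5=0 s2=0 clk=0 s7=1 s3=0 s0=0 s4=0
t2.Δ1 s1=0 s6=0 s5=1 s2=0 clk=1 s7=1 s3=0 s0=0 s4=0
t2.Δ2 s1=0 s6=0 s5=1 s2=0 clk=1 s7=0 s3=0 s0=0 s4=0
t2.Δ3 s1=0 s6=0 s5=1 s2=0 clk=1 s7=0 s3=0 s0=0 s4=1
t3.Δ0 s1=0 s6=0 s5=1 s2=0 clk=1 s7=0 s3=0 s0=0 s4=1
t3.Δ1 s1=0 s6=0 s5=1 s2=0 clk=0 s7=0 s3=0 s0=0 s4=1
t4.Δ0 s1=0 s6=0 s5=1 s2=0 clk=0 s7=0 s3=0 s0=0 s4=1
t4.Δ1 s1=0 s6=0 s5=1 s2=0 clk=1 s7=0 s3=0 s0=0 s4=1
t4.Δ2 s1=0 s6=0 s5=1 s2=0 clk=1 s7=1 s3=0 s0=0 s4=1
t4.Δ3 s1=0 s6=0 s5=1 s2=0 clk=1 s7=1 s3=0 s0=1 s4=0
t4.Δ4 s1=0 s6=0 s5=1 s2=0 clk=1 s7=1 s3=0 s0=0 s4=0
t5.Δ0 s1=0 s6=0 s5=1 s2=0 clk=1 s7=1 s3=0 s0=0 s4=0
t5.Δ1 s1=0 s6=0 s5=1 s2=0 clk=0 s7=1 s3=0 s0=0 s4=0
t6.Δ0 s1=0 s6=0 s5=1 s2=0 clk=0 s7=1 s3=0 s0=0 s4=0
t6.Δ1 s1=0 s6=0 s5=1 s2=0 clk=1 s7=1 s3=0 s0=0 s4=0
t6.Δ2 s1=0 s6=0 s5=1 s2=0 clk=1 s7=0 s3=0 s0=0 s4=0
t6.Δ3 s1=0 s6=0 s5=1 s2=0 clk=1 s7=0 s3=0 s0=0 s4=1
t7.Δ0 s1=0 s6=0 s5=1 s2=0 clk=1 s7=0 s3=0 s0=0 s4=1
t7.Δ1 s1=0 s6=0 s5=1 s2=0 clk=0 s7=0 s3=0 s0=0 s4=1
t8.Δ0 s1=0 s6=0 s5=1 s2=0 clk=0 s7=0 s3=0 s0=0 s4=1
t8.Δ1 s1=0 s6=0 s5=1 s2=0 clk=1 s7=0 s3=0 s0=0 s4=1
t8.Δ2 s1=0 s6=0 s5=1 s2=0 clk=1 s7=1 s3=0 s0=0 s4=1
t8.Δ3 s1=0 s6=0 s5=1 s2=0 clk=1 s7=1 s3=0 s0=1 s4=0
t8.Δ4 s1=0 s6=0 s5=1 s2=0 clk=1 s7=1 s3=0 s0=0 s4=0
t9.Δ0 s1=0 s6=0 s5=1 s2=0 clk=1 s7=1 s3=0 s0=0 s4=0
t9.Δ1 s1=0 s6=0 s5=1 s2=0 clk=0 s7=1 s3=0 s0=0 s4=0
t10.Δ0 s1=0 s6=0 s5=1 s2=0 clk=0 s7=1 s3=0 s0=0 s4=0
t10.Δ1 s1=0 s6=0 s5=1 s2=0 clk=1 s7=1 s3=0 s0=0 s4=0
t10.Δ2 s1=0 s6=0 s5=1 s2=0 clk=1 s7=0 s3=0 s0=0 s4=0
t10.Δ3 s1=0 s6=0 s5=1 s2=0 clk=1 s7=0 s3=0 s0=0 s4=1
t11.Δ0 s1=0 s6=0 s5=1 s2=0 clk=1 s7=0 s3=0 s0=0 s4=1
t11.Δ1 s1=0 s6=0 s5=1 s2=0 clk=0 s7=0 s3=0 s0=0 s4=1
t12.Δ0 s1=0 s6=0 s5=1 s2=0 clk=0 s7=0 s3=0 s0=0 s4=1
t12.Δ1 s1=0 s6=0 s5=1 s2=0 clk=1 s7=0 s3=0 s0=0 s4=1
t12.Δ2 s1=0 s6=0 s5=1 s2=0 clk=1 s7=1 s3=0 s0=0 s4=1
t12.Δ3 s1=0 s6=0 s5=1 s2=0 clk=1 s7=1 s3=0 s0=1 s4=0
t12.Δ4 s1=0 s6=0 s5=1 s2=0 clk=1 s7=1 s3=0 s0=0 s4=0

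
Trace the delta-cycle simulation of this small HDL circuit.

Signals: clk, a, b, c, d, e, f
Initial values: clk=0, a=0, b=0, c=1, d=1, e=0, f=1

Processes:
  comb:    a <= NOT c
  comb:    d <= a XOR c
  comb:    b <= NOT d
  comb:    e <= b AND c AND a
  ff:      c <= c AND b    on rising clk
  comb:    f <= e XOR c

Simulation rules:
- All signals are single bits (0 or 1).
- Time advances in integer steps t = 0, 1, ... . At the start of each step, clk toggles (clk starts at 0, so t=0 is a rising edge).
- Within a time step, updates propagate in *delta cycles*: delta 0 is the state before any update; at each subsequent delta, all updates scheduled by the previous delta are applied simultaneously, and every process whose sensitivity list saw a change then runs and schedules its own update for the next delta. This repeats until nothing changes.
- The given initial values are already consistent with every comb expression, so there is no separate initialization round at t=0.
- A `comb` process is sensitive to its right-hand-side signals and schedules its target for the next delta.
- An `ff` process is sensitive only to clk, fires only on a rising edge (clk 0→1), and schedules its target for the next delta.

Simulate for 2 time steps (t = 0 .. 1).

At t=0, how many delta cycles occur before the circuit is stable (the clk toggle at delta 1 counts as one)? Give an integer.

5

t0.Δ0 clk=0 f=1 d=1 e=0 b=0 c=1 a=0
t0.Δ1 clk=1 f=1 d=1 e=0 b=0 c=1 a=0
t0.Δ2 clk=1 f=1 d=1 e=0 b=0 c=0 a=0
t0.Δ3 clk=1 f=0 d=0 e=0 b=0 c=0 a=1
t0.Δ4 clk=1 f=0 d=1 e=0 b=1 c=0 a=1
t0.Δ5 clk=1 f=0 d=1 e=0 b=0 c=0 a=1
t1.Δ0 clk=1 f=0 d=1 e=0 b=0 c=0 a=1
t1.Δ1 clk=0 f=0 d=1 e=0 b=0 c=0 a=1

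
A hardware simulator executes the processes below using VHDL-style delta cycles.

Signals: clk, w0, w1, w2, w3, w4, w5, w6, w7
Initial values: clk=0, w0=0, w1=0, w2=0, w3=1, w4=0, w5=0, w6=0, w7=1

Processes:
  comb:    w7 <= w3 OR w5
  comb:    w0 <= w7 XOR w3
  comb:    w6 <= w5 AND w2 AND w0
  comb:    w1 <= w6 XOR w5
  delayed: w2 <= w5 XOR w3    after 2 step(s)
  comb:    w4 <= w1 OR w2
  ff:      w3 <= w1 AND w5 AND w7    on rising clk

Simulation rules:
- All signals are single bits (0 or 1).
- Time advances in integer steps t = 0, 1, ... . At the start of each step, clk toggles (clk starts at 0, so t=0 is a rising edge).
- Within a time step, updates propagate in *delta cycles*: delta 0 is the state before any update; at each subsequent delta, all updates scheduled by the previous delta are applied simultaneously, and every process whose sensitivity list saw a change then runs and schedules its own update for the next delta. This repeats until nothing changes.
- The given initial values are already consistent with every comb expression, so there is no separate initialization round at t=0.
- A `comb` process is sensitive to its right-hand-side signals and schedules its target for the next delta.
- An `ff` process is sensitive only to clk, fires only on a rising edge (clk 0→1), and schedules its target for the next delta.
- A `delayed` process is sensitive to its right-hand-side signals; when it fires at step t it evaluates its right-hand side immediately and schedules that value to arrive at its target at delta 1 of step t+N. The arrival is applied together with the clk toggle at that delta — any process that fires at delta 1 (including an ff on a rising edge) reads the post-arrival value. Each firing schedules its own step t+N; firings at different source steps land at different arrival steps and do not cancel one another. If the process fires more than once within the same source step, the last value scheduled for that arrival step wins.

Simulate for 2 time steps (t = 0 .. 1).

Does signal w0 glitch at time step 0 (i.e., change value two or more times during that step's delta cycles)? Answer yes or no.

yes

[bits: w6,w5,w4,w0,clk,w3,w1,w2,w7]
t=0: Δ0=000001001 Δ1=000011001 Δ2=000010001 Δ3=000110000 Δ4=000010000 | 4Δ
t=1: Δ0=000010000 Δ1=000000000 | 1Δ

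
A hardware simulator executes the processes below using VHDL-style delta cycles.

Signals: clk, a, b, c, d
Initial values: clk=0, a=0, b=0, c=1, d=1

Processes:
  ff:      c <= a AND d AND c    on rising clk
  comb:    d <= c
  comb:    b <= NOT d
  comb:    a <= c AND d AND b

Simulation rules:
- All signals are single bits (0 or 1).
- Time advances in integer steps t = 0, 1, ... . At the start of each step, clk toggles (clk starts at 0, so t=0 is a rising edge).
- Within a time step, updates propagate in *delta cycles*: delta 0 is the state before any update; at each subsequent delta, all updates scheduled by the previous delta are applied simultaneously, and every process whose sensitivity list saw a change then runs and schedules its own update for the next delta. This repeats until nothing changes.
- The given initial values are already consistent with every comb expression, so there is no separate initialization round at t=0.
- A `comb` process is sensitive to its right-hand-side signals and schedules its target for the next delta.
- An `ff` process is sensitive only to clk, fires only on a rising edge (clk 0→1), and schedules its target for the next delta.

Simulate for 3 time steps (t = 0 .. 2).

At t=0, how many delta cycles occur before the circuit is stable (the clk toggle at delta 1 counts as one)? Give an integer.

4

t=0 Δ0: d=1 clk=0 c=1 a=0 b=0
  Δ1: clk:0→1
  Δ2: c:1→0
  Δ3: d:1→0
  Δ4: b:0→1
  (4Δ to stable)
t=1 Δ0: d=0 clk=1 c=0 a=0 b=1
  Δ1: clk:1→0
  (1Δ to stable)
t=2 Δ0: d=0 clk=0 c=0 a=0 b=1
  Δ1: clk:0→1
  (1Δ to stable)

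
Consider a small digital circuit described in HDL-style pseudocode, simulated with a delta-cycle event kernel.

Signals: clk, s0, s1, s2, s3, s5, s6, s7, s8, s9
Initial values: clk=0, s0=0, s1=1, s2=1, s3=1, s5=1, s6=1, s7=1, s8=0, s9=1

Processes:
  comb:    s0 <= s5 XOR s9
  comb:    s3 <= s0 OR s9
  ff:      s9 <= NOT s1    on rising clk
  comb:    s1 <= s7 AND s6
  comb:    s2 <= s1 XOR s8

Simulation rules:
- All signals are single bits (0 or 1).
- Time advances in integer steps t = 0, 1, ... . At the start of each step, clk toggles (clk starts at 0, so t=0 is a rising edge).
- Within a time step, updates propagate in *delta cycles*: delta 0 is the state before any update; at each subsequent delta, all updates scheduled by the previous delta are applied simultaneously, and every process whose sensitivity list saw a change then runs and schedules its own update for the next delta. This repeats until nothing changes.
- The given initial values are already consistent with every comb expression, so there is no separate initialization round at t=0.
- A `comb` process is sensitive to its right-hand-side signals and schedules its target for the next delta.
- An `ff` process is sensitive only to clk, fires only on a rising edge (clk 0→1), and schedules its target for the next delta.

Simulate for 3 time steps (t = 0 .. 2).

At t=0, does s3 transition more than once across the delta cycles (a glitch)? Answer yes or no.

t0.Δ0 s2=1 s9=1 clk=0 s8=0 s7=1 s1=1 s5=1 s6=1 s3=1 s0=0
t0.Δ1 s2=1 s9=1 clk=1 s8=0 s7=1 s1=1 s5=1 s6=1 s3=1 s0=0
t0.Δ2 s2=1 s9=0 clk=1 s8=0 s7=1 s1=1 s5=1 s6=1 s3=1 s0=0
t0.Δ3 s2=1 s9=0 clk=1 s8=0 s7=1 s1=1 s5=1 s6=1 s3=0 s0=1
t0.Δ4 s2=1 s9=0 clk=1 s8=0 s7=1 s1=1 s5=1 s6=1 s3=1 s0=1
t1.Δ0 s2=1 s9=0 clk=1 s8=0 s7=1 s1=1 s5=1 s6=1 s3=1 s0=1
t1.Δ1 s2=1 s9=0 clk=0 s8=0 s7=1 s1=1 s5=1 s6=1 s3=1 s0=1
t2.Δ0 s2=1 s9=0 clk=0 s8=0 s7=1 s1=1 s5=1 s6=1 s3=1 s0=1
t2.Δ1 s2=1 s9=0 clk=1 s8=0 s7=1 s1=1 s5=1 s6=1 s3=1 s0=1

yes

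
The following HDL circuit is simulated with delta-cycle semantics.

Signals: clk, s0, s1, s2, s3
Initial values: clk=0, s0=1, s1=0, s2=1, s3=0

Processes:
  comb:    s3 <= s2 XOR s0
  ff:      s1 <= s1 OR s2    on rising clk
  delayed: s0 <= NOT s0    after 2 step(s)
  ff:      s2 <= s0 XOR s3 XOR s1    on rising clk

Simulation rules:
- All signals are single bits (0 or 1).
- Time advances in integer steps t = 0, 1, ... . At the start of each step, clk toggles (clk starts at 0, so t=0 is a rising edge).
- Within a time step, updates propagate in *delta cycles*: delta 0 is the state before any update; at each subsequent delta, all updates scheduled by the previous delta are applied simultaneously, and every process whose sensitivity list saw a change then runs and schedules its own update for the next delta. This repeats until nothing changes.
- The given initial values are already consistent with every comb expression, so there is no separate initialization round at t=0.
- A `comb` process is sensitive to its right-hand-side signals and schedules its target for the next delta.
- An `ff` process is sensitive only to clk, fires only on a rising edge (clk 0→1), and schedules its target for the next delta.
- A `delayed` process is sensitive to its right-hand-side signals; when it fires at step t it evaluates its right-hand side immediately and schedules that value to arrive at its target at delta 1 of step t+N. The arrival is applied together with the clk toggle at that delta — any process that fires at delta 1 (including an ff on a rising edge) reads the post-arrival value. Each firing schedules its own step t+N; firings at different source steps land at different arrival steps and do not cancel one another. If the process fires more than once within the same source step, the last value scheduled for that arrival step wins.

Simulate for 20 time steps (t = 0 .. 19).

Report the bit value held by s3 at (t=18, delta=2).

0

t=0 Δ0: s2=1 s1=0 clk=0 s3=0 s0=1
  Δ1: clk:0→1
  Δ2: s1:0→1
  (2Δ to stable)
t=1 Δ0: s2=1 s1=1 clk=1 s3=0 s0=1
  Δ1: clk:1→0
  (1Δ to stable)
t=2 Δ0: s2=1 s1=1 clk=0 s3=0 s0=1
  Δ1: clk:0→1
  Δ2: s2:1→0
  Δ3: s3:0→1
  (3Δ to stable)
t=3 Δ0: s2=0 s1=1 clk=1 s3=1 s0=1
  Δ1: clk:1→0
  (1Δ to stable)
t=4 Δ0: s2=0 s1=1 clk=0 s3=1 s0=1
  Δ1: clk:0→1
  Δ2: s2:0→1
  Δ3: s3:1→0
  (3Δ to stable)
t=5 Δ0: s2=1 s1=1 clk=1 s3=0 s0=1
  Δ1: clk:1→0
  (1Δ to stable)
t=6 Δ0: s2=1 s1=1 clk=0 s3=0 s0=1
  Δ1: clk:0→1
  Δ2: s2:1→0
  Δ3: s3:0→1
  (3Δ to stable)
t=7 Δ0: s2=0 s1=1 clk=1 s3=1 s0=1
  Δ1: clk:1→0
  (1Δ to stable)
t=8 Δ0: s2=0 s1=1 clk=0 s3=1 s0=1
  Δ1: clk:0→1
  Δ2: s2:0→1
  Δ3: s3:1→0
  (3Δ to stable)
t=9 Δ0: s2=1 s1=1 clk=1 s3=0 s0=1
  Δ1: clk:1→0
  (1Δ to stable)
t=10 Δ0: s2=1 s1=1 clk=0 s3=0 s0=1
  Δ1: clk:0→1
  Δ2: s2:1→0
  Δ3: s3:0→1
  (3Δ to stable)
t=11 Δ0: s2=0 s1=1 clk=1 s3=1 s0=1
  Δ1: clk:1→0
  (1Δ to stable)
t=12 Δ0: s2=0 s1=1 clk=0 s3=1 s0=1
  Δ1: clk:0→1
  Δ2: s2:0→1
  Δ3: s3:1→0
  (3Δ to stable)
t=13 Δ0: s2=1 s1=1 clk=1 s3=0 s0=1
  Δ1: clk:1→0
  (1Δ to stable)
t=14 Δ0: s2=1 s1=1 clk=0 s3=0 s0=1
  Δ1: clk:0→1
  Δ2: s2:1→0
  Δ3: s3:0→1
  (3Δ to stable)
t=15 Δ0: s2=0 s1=1 clk=1 s3=1 s0=1
  Δ1: clk:1→0
  (1Δ to stable)
t=16 Δ0: s2=0 s1=1 clk=0 s3=1 s0=1
  Δ1: clk:0→1
  Δ2: s2:0→1
  Δ3: s3:1→0
  (3Δ to stable)
t=17 Δ0: s2=1 s1=1 clk=1 s3=0 s0=1
  Δ1: clk:1→0
  (1Δ to stable)
t=18 Δ0: s2=1 s1=1 clk=0 s3=0 s0=1
  Δ1: clk:0→1
  Δ2: s2:1→0
  Δ3: s3:0→1
  (3Δ to stable)
t=19 Δ0: s2=0 s1=1 clk=1 s3=1 s0=1
  Δ1: clk:1→0
  (1Δ to stable)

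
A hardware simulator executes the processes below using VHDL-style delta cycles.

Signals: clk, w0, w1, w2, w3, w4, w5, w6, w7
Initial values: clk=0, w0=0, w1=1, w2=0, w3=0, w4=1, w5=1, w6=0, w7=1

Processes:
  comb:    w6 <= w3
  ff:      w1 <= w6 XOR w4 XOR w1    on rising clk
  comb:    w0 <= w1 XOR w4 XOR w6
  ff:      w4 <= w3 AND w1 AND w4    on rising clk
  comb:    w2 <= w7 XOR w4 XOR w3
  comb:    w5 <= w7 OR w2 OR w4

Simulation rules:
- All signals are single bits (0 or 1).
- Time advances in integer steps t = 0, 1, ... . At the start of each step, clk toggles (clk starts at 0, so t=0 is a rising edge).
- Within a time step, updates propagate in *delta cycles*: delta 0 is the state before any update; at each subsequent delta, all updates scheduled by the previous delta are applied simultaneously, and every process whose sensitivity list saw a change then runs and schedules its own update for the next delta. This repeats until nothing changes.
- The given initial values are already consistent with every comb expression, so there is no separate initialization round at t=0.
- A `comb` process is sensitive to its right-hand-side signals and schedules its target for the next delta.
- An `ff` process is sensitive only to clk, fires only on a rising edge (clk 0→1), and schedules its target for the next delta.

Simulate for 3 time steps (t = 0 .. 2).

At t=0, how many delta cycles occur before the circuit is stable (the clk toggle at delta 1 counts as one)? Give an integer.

t=0 Δ0: w4=1 w3=0 w1=1 w6=0 w0=0 w7=1 w5=1 w2=0 clk=0
  Δ1: clk:0→1
  Δ2: w4:1→0, w1:1→0
  Δ3: w2:0→1
  (3Δ to stable)
t=1 Δ0: w4=0 w3=0 w1=0 w6=0 w0=0 w7=1 w5=1 w2=1 clk=1
  Δ1: clk:1→0
  (1Δ to stable)
t=2 Δ0: w4=0 w3=0 w1=0 w6=0 w0=0 w7=1 w5=1 w2=1 clk=0
  Δ1: clk:0→1
  (1Δ to stable)

3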